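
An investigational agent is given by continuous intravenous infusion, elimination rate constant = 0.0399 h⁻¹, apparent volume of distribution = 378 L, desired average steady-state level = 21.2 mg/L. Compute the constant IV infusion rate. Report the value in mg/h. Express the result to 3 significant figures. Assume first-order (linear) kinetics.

320 mg/h

CL = k × Vd = 0.03990 × 378 = 15.08 L/h
At steady state, infusion rate R₀ = Css × CL = 21.2 × 15.08 = 319.7 mg/h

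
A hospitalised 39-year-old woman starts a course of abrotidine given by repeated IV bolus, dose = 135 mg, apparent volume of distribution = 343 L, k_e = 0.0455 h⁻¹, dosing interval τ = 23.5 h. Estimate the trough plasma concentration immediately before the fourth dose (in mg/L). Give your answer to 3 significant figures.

0.197 mg/L

C₀ per dose = Dose / Vd = 135 / 343 = 0.3936 mg/L
Fraction remaining after one interval: r = e^(−kτ) = e^(−0.04550 × 23.5) = 0.3433
Before dose 4, 3 doses have been given (aged 1τ, 2τ, 3τ).
C_trough = C₀ × (r + r² + … + r^3) = C₀ × r(1−r^3)/(1−r)
        = 0.3936 × 0.3433 × (1 − 0.04046) / (1 − 0.3433) = 0.1974 mg/L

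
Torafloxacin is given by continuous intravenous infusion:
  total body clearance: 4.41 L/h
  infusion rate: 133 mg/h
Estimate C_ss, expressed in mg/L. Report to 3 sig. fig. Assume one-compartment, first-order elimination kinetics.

30.2 mg/L

At steady state Css = R₀ / CL = 133 / 4.410 = 30.16 mg/L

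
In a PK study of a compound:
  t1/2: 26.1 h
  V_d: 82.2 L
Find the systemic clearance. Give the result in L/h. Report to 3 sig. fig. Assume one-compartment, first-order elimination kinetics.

2.18 L/h

k = ln2 / t½ = 0.693147 / 26.1 = 0.02656 h⁻¹
CL = k × Vd = 0.02656 × 82.2 = 2.183 L/h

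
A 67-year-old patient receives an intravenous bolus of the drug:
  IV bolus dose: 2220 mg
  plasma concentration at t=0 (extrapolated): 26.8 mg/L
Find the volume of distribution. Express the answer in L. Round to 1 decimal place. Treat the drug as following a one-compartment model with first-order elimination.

Vd = Dose / C₀ = 2220 / 26.8 = 82.84 L

82.8 L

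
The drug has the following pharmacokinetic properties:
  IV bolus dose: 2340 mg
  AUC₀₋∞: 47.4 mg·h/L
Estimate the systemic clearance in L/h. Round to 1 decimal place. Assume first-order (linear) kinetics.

CL = Dose / AUC = 2340 / 47.4 = 49.37 L/h

49.4 L/h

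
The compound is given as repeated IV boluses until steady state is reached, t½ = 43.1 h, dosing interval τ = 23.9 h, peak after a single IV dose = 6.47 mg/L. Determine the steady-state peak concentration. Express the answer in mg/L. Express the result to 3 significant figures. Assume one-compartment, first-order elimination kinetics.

20.3 mg/L

k = ln2 / t½ = 0.693147 / 43.1 = 0.01608 h⁻¹
e^(−kτ) = e^(−0.01608 × 23.9) = 0.6809
Accumulation ratio R = 1 / (1 − e^(−kτ)) = 1 / (1 − 0.6809) = 3.134
Steady-state peak = C₀ × R = 6.47 × 3.134 = 20.28 mg/L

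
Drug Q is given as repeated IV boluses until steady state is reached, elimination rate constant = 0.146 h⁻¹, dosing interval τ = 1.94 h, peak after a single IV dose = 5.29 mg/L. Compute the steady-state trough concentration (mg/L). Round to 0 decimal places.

16 mg/L

e^(−kτ) = e^(−0.1460 × 1.94) = 0.7533
Accumulation ratio R = 1 / (1 − e^(−kτ)) = 1 / (1 − 0.7533) = 4.054
Steady-state trough = C₀ × R × e^(−kτ) = 5.29 × 4.054 × 0.7533 = 16.16 mg/L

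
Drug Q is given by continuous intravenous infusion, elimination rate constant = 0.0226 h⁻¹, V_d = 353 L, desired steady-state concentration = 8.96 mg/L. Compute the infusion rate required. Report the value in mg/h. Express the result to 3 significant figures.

71.5 mg/h

CL = k × Vd = 0.02260 × 353 = 7.978 L/h
At steady state, infusion rate R₀ = Css × CL = 8.96 × 7.978 = 71.48 mg/h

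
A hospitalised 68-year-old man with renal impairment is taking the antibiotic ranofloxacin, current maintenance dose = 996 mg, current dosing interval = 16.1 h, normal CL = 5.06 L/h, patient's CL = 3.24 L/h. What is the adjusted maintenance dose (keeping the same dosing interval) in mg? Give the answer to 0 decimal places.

To keep the same average steady-state level, dosing rate must scale with clearance.
CL ratio = 3.24 / 5.06 = 0.6403
New dose (same interval) = 996 × 0.6403 = 637.7 mg

638 mg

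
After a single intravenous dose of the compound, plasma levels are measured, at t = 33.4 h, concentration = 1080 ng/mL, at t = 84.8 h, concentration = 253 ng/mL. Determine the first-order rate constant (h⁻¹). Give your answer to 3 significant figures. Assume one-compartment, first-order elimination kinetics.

k = ln(C₁/C₂) / (t₂ − t₁) = ln(1080/253) / (84.8 − 33.4)
  = 1.451 / 51.40 = 0.02823 h⁻¹

0.0282 h⁻¹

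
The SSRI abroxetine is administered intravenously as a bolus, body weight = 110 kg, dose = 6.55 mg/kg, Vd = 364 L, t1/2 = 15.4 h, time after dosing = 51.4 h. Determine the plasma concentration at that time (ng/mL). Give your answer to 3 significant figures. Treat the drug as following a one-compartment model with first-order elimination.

Total dose = 6.55 × 110 = 720.5 mg
C₀ = Dose / Vd = 720.5 / 364 = 1.979 mg/L
k = ln2 / t½ = 0.693147 / 15.4 = 0.04501 h⁻¹
C = C₀ · e^(−k·t) = 1.979 × e^(−0.04501 × 51.4)
  = 1.979 × 0.09891 = 0.1957 mg/L
Convert: 0.1957 mg/L × 1000 = 195.7 ng/mL

196 ng/mL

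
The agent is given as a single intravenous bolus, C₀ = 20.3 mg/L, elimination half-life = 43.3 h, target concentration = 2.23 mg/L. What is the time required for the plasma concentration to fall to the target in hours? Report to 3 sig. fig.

k = ln2 / t½ = 0.693147 / 43.3 = 0.01601 h⁻¹
t = ln(C₀ / C) / k = ln(20.30 / 2.23) / 0.01601
  = ln(9.103) / 0.01601 = 2.209 / 0.01601 = 138.0 h

138 h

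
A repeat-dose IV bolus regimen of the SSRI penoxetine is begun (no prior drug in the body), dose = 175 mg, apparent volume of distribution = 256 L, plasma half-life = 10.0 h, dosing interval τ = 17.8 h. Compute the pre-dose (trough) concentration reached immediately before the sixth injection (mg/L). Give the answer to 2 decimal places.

0.28 mg/L

C₀ per dose = Dose / Vd = 175 / 256 = 0.6836 mg/L
k = ln2 / t½ = 0.693147 / 10.0 = 0.06931 h⁻¹
Fraction remaining after one interval: r = e^(−kτ) = e^(−0.06931 × 17.8) = 0.2912
Before dose 6, 5 doses have been given (aged 1τ, 2τ, 3τ, 4τ, 5τ).
C_trough = C₀ × (r + r² + … + r^5) = C₀ × r(1−r^5)/(1−r)
        = 0.6836 × 0.2912 × (1 − 0.002094) / (1 − 0.2912) = 0.2803 mg/L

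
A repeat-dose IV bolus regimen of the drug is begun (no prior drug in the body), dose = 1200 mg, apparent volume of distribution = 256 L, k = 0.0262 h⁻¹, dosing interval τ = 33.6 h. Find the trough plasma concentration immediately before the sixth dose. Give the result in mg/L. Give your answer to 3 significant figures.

C₀ per dose = Dose / Vd = 1200 / 256 = 4.688 mg/L
Fraction remaining after one interval: r = e^(−kτ) = e^(−0.02620 × 33.6) = 0.4147
Before dose 6, 5 doses have been given (aged 1τ, 2τ, 3τ, 4τ, 5τ).
C_trough = C₀ × (r + r² + … + r^5) = C₀ × r(1−r^5)/(1−r)
        = 4.688 × 0.4147 × (1 − 0.01227) / (1 − 0.4147) = 3.281 mg/L

3.28 mg/L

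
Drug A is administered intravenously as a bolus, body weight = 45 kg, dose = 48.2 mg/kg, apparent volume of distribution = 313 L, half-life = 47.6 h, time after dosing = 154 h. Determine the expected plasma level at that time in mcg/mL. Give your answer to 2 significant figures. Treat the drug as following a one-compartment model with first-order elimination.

0.74 mcg/mL

Total dose = 48.2 × 45 = 2169 mg
C₀ = Dose / Vd = 2169 / 313 = 6.930 mg/L
k = ln2 / t½ = 0.693147 / 47.6 = 0.01456 h⁻¹
C = C₀ · e^(−k·t) = 6.930 × e^(−0.01456 × 154)
  = 6.930 × 0.1062 = 0.7360 mg/L
(0.7360 mg/L = 0.7360 mcg/mL)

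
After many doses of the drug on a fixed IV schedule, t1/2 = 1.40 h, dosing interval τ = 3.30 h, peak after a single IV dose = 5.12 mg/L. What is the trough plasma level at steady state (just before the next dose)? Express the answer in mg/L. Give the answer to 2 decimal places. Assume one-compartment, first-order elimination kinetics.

k = ln2 / t½ = 0.693147 / 1.40 = 0.4951 h⁻¹
e^(−kτ) = e^(−0.4951 × 3.30) = 0.1952
Accumulation ratio R = 1 / (1 − e^(−kτ)) = 1 / (1 − 0.1952) = 1.243
Steady-state trough = C₀ × R × e^(−kτ) = 5.12 × 1.243 × 0.1952 = 1.242 mg/L

1.24 mg/L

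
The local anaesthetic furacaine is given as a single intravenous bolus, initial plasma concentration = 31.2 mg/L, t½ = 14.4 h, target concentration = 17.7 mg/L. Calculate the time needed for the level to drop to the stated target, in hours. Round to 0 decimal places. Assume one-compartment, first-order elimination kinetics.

12 h

k = ln2 / t½ = 0.693147 / 14.4 = 0.04814 h⁻¹
t = ln(C₀ / C) / k = ln(31.20 / 17.7) / 0.04814
  = ln(1.763) / 0.04814 = 0.5670 / 0.04814 = 11.78 h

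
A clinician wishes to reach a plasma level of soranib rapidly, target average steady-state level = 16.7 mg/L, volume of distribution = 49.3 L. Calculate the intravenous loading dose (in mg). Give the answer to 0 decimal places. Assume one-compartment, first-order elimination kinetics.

823 mg

LD = Css × Vd = 16.7 × 49.3 = 823.3 mg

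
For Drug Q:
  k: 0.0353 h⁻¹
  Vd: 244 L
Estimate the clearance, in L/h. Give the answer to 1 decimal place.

8.6 L/h

CL = k × Vd = 0.0353 × 244 = 8.613 L/h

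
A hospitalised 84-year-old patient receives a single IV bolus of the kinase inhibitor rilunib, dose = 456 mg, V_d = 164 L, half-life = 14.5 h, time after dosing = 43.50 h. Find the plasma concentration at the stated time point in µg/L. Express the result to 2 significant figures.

C₀ = Dose / Vd = 456.0 / 164 = 2.780 mg/L
k = ln2 / t½ = 0.693147 / 14.5 = 0.04780 h⁻¹
t / t½ = 43.50 / 14.5 = 3 half-lives
C = C₀ × (1/2)^3 = 2.780 × 0.1250 = 0.3475 mg/L
Convert: 0.3475 mg/L × 1000 = 347.5 µg/L

350 µg/L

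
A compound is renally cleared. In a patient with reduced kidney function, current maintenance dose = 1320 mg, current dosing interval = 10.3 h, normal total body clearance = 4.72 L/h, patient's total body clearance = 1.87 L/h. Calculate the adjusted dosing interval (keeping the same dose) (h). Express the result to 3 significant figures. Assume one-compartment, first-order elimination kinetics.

To keep the same average steady-state level, dosing rate must scale with clearance.
CL ratio = 1.87 / 4.72 = 0.3962
New interval (same dose) = 10.3 / 0.3962 = 26.00 h

26.0 h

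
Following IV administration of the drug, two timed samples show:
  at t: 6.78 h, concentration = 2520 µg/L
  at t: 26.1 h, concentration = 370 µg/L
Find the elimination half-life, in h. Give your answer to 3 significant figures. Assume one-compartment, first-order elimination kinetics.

6.98 h

k = ln(C₁/C₂) / (t₂ − t₁) = ln(2520/370) / (26.1 − 6.78)
  = 1.919 / 19.32 = 0.09933 h⁻¹
t½ = ln2 / k = 0.693147 / 0.09933 = 6.978 h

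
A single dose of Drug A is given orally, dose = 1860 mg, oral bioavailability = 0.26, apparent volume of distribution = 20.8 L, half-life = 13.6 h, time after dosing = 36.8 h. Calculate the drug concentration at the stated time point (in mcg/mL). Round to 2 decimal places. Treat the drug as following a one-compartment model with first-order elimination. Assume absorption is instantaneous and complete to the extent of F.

Amount reaching circulation = F × Dose = 0.26 × 1860 = 483.6 mg
C₀ = F·Dose / Vd = 483.6 / 20.8 = 23.25 mg/L
k = ln2 / t½ = 0.693147 / 13.6 = 0.05097 h⁻¹
C = C₀ · e^(−k·t) = 23.25 × e^(−0.05097 × 36.8)
  = 23.25 × 0.1532 = 3.562 mg/L
(3.562 mg/L = 3.562 mcg/mL)

3.56 mcg/mL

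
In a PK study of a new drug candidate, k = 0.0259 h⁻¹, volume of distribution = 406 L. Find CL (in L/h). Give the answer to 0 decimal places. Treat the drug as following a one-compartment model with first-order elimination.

CL = k × Vd = 0.0259 × 406 = 10.52 L/h

11 L/h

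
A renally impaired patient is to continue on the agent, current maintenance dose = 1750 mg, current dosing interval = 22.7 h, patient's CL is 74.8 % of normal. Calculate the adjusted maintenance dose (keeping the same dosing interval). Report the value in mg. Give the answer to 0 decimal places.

To keep the same average steady-state level, dosing rate must scale with clearance.
CL ratio = 74.8 / 100 = 0.7480
New dose (same interval) = 1750 × 0.7480 = 1309 mg

1309 mg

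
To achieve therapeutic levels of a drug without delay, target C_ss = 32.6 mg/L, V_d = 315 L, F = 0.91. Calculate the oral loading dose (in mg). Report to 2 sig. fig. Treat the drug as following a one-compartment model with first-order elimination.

11000 mg

LD = Css × Vd / F = 32.6 × 315 / 0.91 = 11280 mg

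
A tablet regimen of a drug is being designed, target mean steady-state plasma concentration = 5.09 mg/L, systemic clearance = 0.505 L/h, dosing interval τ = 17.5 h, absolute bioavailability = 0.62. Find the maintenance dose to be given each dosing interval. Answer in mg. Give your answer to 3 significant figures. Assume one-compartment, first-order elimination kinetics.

72.6 mg

At steady state, F × (Dose/τ) = Css × CL.
Dose = Css × CL × τ / F = 5.09 × 0.5050 × 17.5 / 0.62 = 72.55 mg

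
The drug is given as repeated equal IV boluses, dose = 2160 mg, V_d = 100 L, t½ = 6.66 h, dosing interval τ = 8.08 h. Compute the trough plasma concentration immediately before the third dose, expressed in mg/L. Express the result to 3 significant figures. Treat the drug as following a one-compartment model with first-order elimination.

13.3 mg/L

C₀ per dose = Dose / Vd = 2160 / 100 = 21.60 mg/L
k = ln2 / t½ = 0.693147 / 6.66 = 0.1041 h⁻¹
Fraction remaining after one interval: r = e^(−kτ) = e^(−0.1041 × 8.08) = 0.4312
Before dose 3, 2 doses have been given (aged 1τ, 2τ).
C_trough = C₀ × (r + r²) = 21.60 × (0.4312 + 0.1859) = 13.33 mg/L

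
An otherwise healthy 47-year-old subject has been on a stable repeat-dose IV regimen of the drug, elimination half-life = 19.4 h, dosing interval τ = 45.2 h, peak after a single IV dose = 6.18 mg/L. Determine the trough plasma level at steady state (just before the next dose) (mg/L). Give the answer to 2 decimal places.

1.53 mg/L

k = ln2 / t½ = 0.693147 / 19.4 = 0.03573 h⁻¹
e^(−kτ) = e^(−0.03573 × 45.2) = 0.1989
Accumulation ratio R = 1 / (1 − e^(−kτ)) = 1 / (1 − 0.1989) = 1.248
Steady-state trough = C₀ × R × e^(−kτ) = 6.18 × 1.248 × 0.1989 = 1.534 mg/L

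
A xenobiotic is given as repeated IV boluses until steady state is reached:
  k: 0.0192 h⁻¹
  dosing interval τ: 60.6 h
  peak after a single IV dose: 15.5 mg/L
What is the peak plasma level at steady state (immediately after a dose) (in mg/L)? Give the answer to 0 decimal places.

23 mg/L

e^(−kτ) = e^(−0.01920 × 60.6) = 0.3124
Accumulation ratio R = 1 / (1 − e^(−kτ)) = 1 / (1 − 0.3124) = 1.454
Steady-state peak = C₀ × R = 15.5 × 1.454 = 22.54 mg/L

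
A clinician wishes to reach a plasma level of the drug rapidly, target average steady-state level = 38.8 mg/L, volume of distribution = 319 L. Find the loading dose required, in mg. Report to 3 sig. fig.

LD = Css × Vd = 38.8 × 319 = 12380 mg

12400 mg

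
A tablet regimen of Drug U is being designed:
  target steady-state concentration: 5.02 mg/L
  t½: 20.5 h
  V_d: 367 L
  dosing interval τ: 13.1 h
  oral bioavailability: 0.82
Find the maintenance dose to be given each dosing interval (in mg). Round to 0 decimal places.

995 mg

k = ln2 / t½ = 0.693147 / 20.5 = 0.03381 h⁻¹
CL = k × Vd = 0.03381 × 367 = 12.41 L/h
At steady state, F × (Dose/τ) = Css × CL.
Dose = Css × CL × τ / F = 5.02 × 12.41 × 13.1 / 0.82 = 995.3 mg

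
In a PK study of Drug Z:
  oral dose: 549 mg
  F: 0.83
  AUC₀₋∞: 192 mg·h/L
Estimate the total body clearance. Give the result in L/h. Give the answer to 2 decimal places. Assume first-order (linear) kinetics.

CL = F·Dose / AUC = 0.83 × 549 / 192 = 2.373 L/h

2.37 L/h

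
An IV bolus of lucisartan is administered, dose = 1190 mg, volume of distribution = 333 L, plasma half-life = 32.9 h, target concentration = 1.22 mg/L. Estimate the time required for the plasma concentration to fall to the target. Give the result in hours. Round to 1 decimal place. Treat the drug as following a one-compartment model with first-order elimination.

C₀ = Dose / Vd = 1190 / 333 = 3.574 mg/L
k = ln2 / t½ = 0.693147 / 32.9 = 0.02107 h⁻¹
t = ln(C₀ / C) / k = ln(3.574 / 1.22) / 0.02107
  = ln(2.930) / 0.02107 = 1.075 / 0.02107 = 51.02 h

51.0 h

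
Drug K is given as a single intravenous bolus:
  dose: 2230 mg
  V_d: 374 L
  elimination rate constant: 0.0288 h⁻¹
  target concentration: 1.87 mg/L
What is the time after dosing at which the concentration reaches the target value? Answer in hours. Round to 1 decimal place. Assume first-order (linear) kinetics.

C₀ = Dose / Vd = 2230 / 374 = 5.963 mg/L
t = ln(C₀ / C) / k = ln(5.963 / 1.87) / 0.02880
  = ln(3.189) / 0.02880 = 1.160 / 0.02880 = 40.28 h

40.3 h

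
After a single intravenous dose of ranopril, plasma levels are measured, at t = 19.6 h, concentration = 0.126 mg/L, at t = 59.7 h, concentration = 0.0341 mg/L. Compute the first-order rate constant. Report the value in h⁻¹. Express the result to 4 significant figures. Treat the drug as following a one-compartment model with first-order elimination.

0.03259 h⁻¹

k = ln(C₁/C₂) / (t₂ − t₁) = ln(0.126/0.0341) / (59.7 − 19.6)
  = 1.307 / 40.10 = 0.03259 h⁻¹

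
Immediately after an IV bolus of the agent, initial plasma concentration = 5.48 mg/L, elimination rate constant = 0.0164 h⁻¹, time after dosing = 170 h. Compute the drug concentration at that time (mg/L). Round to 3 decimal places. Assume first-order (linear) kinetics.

0.337 mg/L

C = C₀ · e^(−k·t) = 5.480 × e^(−0.01640 × 170)
  = 5.480 × 0.06154 = 0.3372 mg/L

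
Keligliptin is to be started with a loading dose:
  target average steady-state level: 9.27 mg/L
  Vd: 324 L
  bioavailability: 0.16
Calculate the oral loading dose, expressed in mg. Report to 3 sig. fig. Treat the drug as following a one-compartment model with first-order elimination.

18800 mg

LD = Css × Vd / F = 9.27 × 324 / 0.16 = 18770 mg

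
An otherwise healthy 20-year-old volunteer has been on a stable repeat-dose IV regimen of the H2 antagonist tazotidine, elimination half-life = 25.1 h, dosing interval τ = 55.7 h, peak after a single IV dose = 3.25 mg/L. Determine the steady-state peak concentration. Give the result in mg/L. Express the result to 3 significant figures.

4.14 mg/L

k = ln2 / t½ = 0.693147 / 25.1 = 0.02762 h⁻¹
e^(−kτ) = e^(−0.02762 × 55.7) = 0.2147
Accumulation ratio R = 1 / (1 − e^(−kτ)) = 1 / (1 − 0.2147) = 1.273
Steady-state peak = C₀ × R = 3.25 × 1.273 = 4.137 mg/L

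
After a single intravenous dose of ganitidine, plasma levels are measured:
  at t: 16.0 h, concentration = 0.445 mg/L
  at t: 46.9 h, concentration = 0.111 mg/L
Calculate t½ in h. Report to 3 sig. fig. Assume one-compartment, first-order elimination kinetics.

15.4 h

k = ln(C₁/C₂) / (t₂ − t₁) = ln(0.445/0.111) / (46.9 − 16.0)
  = 1.389 / 30.90 = 0.04495 h⁻¹
t½ = ln2 / k = 0.693147 / 0.04495 = 15.42 h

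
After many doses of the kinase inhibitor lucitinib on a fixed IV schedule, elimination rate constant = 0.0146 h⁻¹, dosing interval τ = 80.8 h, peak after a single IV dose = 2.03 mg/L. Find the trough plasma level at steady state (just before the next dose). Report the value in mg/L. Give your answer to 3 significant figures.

0.901 mg/L

e^(−kτ) = e^(−0.01460 × 80.8) = 0.3074
Accumulation ratio R = 1 / (1 − e^(−kτ)) = 1 / (1 − 0.3074) = 1.444
Steady-state trough = C₀ × R × e^(−kτ) = 2.03 × 1.444 × 0.3074 = 0.9011 mg/L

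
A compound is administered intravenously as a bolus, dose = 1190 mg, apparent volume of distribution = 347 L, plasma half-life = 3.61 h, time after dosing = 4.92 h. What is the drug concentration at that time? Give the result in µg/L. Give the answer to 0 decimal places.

1333 µg/L

C₀ = Dose / Vd = 1190 / 347 = 3.429 mg/L
k = ln2 / t½ = 0.693147 / 3.61 = 0.1920 h⁻¹
C = C₀ · e^(−k·t) = 3.429 × e^(−0.1920 × 4.92)
  = 3.429 × 0.3888 = 1.333 mg/L
Convert: 1.333 mg/L × 1000 = 1333 µg/L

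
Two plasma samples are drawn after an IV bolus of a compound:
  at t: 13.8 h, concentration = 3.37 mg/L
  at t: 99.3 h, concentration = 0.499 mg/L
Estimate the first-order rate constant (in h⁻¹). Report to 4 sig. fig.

k = ln(C₁/C₂) / (t₂ − t₁) = ln(3.37/0.499) / (99.3 − 13.8)
  = 1.910 / 85.50 = 0.02234 h⁻¹

0.02234 h⁻¹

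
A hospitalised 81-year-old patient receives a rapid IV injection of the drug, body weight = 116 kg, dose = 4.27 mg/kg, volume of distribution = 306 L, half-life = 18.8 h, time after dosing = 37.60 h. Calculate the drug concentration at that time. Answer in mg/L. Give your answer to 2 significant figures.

Total dose = 4.27 × 116 = 495.3 mg
C₀ = Dose / Vd = 495.3 / 306 = 1.619 mg/L
k = ln2 / t½ = 0.693147 / 18.8 = 0.03687 h⁻¹
t / t½ = 37.60 / 18.8 = 2 half-lives
C = C₀ × (1/2)^2 = 1.619 × 0.2500 = 0.4048 mg/L

0.40 mg/L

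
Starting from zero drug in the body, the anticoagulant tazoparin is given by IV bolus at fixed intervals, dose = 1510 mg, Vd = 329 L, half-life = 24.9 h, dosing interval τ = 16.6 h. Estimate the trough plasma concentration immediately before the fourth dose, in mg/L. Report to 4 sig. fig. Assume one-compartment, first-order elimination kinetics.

C₀ per dose = Dose / Vd = 1510 / 329 = 4.590 mg/L
k = ln2 / t½ = 0.693147 / 24.9 = 0.02784 h⁻¹
Fraction remaining after one interval: r = e^(−kτ) = e^(−0.02784 × 16.6) = 0.6299
Before dose 4, 3 doses have been given (aged 1τ, 2τ, 3τ).
C_trough = C₀ × (r + r² + … + r^3) = C₀ × r(1−r^3)/(1−r)
        = 4.590 × 0.6299 × (1 − 0.2499) / (1 − 0.6299) = 5.860 mg/L

5.860 mg/L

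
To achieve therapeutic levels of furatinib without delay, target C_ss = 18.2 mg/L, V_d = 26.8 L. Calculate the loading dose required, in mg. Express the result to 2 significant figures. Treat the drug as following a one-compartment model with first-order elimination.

490 mg

LD = Css × Vd = 18.2 × 26.8 = 487.8 mg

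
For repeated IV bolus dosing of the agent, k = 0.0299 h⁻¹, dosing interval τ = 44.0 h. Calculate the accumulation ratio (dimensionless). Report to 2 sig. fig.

e^(−kτ) = e^(−0.02990 × 44.0) = 0.2683
Accumulation ratio R = 1 / (1 − e^(−kτ)) = 1 / (1 − 0.2683) = 1.367

1.4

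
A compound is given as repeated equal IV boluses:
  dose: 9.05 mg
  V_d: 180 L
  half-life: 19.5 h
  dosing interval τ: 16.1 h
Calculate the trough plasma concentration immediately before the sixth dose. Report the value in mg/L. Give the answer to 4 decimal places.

C₀ per dose = Dose / Vd = 9.05 / 180 = 0.05028 mg/L
k = ln2 / t½ = 0.693147 / 19.5 = 0.03555 h⁻¹
Fraction remaining after one interval: r = e^(−kτ) = e^(−0.03555 × 16.1) = 0.5642
Before dose 6, 5 doses have been given (aged 1τ, 2τ, 3τ, 4τ, 5τ).
C_trough = C₀ × (r + r² + … + r^5) = C₀ × r(1−r^5)/(1−r)
        = 0.05028 × 0.5642 × (1 − 0.05717) / (1 − 0.5642) = 0.06137 mg/L

0.0614 mg/L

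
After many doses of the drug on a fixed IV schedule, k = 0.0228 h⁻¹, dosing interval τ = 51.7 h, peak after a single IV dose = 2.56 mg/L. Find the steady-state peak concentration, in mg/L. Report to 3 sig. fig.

e^(−kτ) = e^(−0.02280 × 51.7) = 0.3077
Accumulation ratio R = 1 / (1 − e^(−kτ)) = 1 / (1 − 0.3077) = 1.444
Steady-state peak = C₀ × R = 2.56 × 1.444 = 3.697 mg/L

3.70 mg/L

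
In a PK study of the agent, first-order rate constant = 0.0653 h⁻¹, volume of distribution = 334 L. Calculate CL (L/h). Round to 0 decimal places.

22 L/h

CL = k × Vd = 0.0653 × 334 = 21.81 L/h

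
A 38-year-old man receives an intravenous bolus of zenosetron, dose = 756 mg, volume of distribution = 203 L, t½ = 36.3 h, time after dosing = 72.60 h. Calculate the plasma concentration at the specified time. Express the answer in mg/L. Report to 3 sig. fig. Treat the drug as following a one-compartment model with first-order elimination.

C₀ = Dose / Vd = 756.0 / 203 = 3.724 mg/L
k = ln2 / t½ = 0.693147 / 36.3 = 0.01909 h⁻¹
t / t½ = 72.60 / 36.3 = 2 half-lives
C = C₀ × (1/2)^2 = 3.724 × 0.2500 = 0.9310 mg/L

0.931 mg/L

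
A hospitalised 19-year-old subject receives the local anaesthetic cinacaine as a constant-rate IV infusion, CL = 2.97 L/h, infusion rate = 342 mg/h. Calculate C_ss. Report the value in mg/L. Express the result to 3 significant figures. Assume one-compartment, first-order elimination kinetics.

115 mg/L

At steady state Css = R₀ / CL = 342 / 2.970 = 115.2 mg/L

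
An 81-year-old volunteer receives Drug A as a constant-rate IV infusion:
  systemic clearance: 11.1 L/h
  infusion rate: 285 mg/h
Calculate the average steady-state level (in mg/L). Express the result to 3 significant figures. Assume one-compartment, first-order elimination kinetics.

25.7 mg/L

At steady state Css = R₀ / CL = 285 / 11.10 = 25.68 mg/L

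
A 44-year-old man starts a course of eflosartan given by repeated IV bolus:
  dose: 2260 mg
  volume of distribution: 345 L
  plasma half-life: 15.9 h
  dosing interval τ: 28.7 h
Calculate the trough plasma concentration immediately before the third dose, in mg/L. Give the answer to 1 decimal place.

2.4 mg/L

C₀ per dose = Dose / Vd = 2260 / 345 = 6.551 mg/L
k = ln2 / t½ = 0.693147 / 15.9 = 0.04359 h⁻¹
Fraction remaining after one interval: r = e^(−kτ) = e^(−0.04359 × 28.7) = 0.2862
Before dose 3, 2 doses have been given (aged 1τ, 2τ).
C_trough = C₀ × (r + r²) = 6.551 × (0.2862 + 0.08191) = 2.411 mg/L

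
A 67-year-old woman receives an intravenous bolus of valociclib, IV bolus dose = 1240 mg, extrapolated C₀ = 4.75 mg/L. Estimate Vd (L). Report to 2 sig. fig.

260 L

Vd = Dose / C₀ = 1240 / 4.75 = 261.1 L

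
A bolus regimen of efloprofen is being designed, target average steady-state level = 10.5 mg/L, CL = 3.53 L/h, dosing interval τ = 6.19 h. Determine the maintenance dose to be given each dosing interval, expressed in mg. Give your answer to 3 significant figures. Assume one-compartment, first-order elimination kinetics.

229 mg

At steady state, Dose/τ = Css × CL.
Dose = Css × CL × τ = 10.5 × 3.530 × 6.19 = 229.4 mg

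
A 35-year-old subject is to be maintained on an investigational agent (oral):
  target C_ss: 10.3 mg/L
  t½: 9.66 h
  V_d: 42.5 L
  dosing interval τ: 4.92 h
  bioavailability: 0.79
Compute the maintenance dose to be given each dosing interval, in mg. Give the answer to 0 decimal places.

k = ln2 / t½ = 0.693147 / 9.66 = 0.07175 h⁻¹
CL = k × Vd = 0.07175 × 42.5 = 3.049 L/h
At steady state, F × (Dose/τ) = Css × CL.
Dose = Css × CL × τ / F = 10.3 × 3.049 × 4.92 / 0.79 = 195.6 mg

196 mg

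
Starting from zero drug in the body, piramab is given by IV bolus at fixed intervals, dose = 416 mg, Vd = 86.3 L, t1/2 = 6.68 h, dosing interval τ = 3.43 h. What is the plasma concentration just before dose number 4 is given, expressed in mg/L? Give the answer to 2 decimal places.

7.40 mg/L

C₀ per dose = Dose / Vd = 416 / 86.3 = 4.820 mg/L
k = ln2 / t½ = 0.693147 / 6.68 = 0.1038 h⁻¹
Fraction remaining after one interval: r = e^(−kτ) = e^(−0.1038 × 3.43) = 0.7004
Before dose 4, 3 doses have been given (aged 1τ, 2τ, 3τ).
C_trough = C₀ × (r + r² + … + r^3) = C₀ × r(1−r^3)/(1−r)
        = 4.820 × 0.7004 × (1 − 0.3436) / (1 − 0.7004) = 7.396 mg/L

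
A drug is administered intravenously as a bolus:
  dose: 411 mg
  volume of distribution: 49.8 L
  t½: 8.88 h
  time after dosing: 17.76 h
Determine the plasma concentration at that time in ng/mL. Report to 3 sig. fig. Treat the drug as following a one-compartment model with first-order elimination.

C₀ = Dose / Vd = 411.0 / 49.8 = 8.253 mg/L
k = ln2 / t½ = 0.693147 / 8.88 = 0.07806 h⁻¹
t / t½ = 17.76 / 8.88 = 2 half-lives
C = C₀ × (1/2)^2 = 8.253 × 0.2500 = 2.063 mg/L
Convert: 2.063 mg/L × 1000 = 2063 ng/mL

2060 ng/mL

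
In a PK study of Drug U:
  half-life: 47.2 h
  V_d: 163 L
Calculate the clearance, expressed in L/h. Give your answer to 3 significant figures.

k = ln2 / t½ = 0.693147 / 47.2 = 0.01469 h⁻¹
CL = k × Vd = 0.01469 × 163 = 2.394 L/h

2.39 L/h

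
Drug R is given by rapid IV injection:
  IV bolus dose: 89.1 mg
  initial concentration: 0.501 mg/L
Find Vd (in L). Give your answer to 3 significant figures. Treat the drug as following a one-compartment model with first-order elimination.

Vd = Dose / C₀ = 89.10 / 0.501 = 177.8 L

178 L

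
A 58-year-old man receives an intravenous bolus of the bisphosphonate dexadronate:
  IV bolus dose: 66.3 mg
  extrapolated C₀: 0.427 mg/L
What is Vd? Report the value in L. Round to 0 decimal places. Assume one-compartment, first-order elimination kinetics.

155 L

Vd = Dose / C₀ = 66.30 / 0.427 = 155.3 L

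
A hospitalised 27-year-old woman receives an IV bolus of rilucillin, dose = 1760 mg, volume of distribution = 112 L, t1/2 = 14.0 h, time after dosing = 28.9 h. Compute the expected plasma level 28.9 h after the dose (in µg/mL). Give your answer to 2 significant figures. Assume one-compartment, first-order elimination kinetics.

C₀ = Dose / Vd = 1760 / 112 = 15.71 mg/L
k = ln2 / t½ = 0.693147 / 14.0 = 0.04951 h⁻¹
C = C₀ · e^(−k·t) = 15.71 × e^(−0.04951 × 28.9)
  = 15.71 × 0.2391 = 3.756 mg/L
(3.756 mg/L = 3.756 µg/mL)

3.8 µg/mL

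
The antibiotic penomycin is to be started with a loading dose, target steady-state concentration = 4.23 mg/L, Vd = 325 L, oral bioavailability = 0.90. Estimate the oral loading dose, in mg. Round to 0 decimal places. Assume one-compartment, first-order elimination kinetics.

LD = Css × Vd / F = 4.23 × 325 / 0.90 = 1528 mg

1528 mg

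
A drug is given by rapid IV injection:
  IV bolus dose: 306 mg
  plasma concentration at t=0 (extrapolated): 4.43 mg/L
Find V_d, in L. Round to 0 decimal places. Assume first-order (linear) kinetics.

69 L

Vd = Dose / C₀ = 306.0 / 4.43 = 69.07 L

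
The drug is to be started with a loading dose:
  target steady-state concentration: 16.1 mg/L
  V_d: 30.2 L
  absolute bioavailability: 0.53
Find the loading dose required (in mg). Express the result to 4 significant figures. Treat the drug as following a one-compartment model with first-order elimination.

917.4 mg

LD = Css × Vd / F = 16.1 × 30.2 / 0.53 = 917.4 mg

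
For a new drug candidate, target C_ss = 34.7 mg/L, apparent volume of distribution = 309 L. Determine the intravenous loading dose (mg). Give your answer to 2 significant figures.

11000 mg

LD = Css × Vd = 34.7 × 309 = 10720 mg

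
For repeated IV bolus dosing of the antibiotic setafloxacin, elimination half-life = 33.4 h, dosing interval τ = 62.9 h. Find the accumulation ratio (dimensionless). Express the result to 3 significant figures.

k = ln2 / t½ = 0.693147 / 33.4 = 0.02075 h⁻¹
e^(−kτ) = e^(−0.02075 × 62.9) = 0.2711
Accumulation ratio R = 1 / (1 − e^(−kτ)) = 1 / (1 − 0.2711) = 1.372

1.37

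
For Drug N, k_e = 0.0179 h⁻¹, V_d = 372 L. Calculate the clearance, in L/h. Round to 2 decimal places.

6.66 L/h

CL = k × Vd = 0.0179 × 372 = 6.659 L/h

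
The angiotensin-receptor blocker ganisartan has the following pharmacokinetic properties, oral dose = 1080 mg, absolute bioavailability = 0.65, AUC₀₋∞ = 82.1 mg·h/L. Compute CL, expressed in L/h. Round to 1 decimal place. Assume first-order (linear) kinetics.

8.6 L/h

CL = F·Dose / AUC = 0.65 × 1080 / 82.1 = 8.551 L/h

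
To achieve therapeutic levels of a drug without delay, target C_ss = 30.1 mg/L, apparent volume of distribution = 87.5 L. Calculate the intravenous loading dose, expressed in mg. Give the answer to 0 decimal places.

2634 mg

LD = Css × Vd = 30.1 × 87.5 = 2634 mg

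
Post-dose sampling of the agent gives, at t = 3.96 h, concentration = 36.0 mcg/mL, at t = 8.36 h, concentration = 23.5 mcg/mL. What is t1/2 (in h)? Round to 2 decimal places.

7.15 h

k = ln(C₁/C₂) / (t₂ − t₁) = ln(36.0/23.5) / (8.36 − 3.96)
  = 0.4265 / 4.400 = 0.09693 h⁻¹
t½ = ln2 / k = 0.693147 / 0.09693 = 7.151 h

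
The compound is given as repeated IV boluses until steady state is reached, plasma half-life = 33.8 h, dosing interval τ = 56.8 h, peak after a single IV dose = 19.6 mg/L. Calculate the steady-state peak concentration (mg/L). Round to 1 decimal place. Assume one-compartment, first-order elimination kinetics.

k = ln2 / t½ = 0.693147 / 33.8 = 0.02051 h⁻¹
e^(−kτ) = e^(−0.02051 × 56.8) = 0.3119
Accumulation ratio R = 1 / (1 − e^(−kτ)) = 1 / (1 − 0.3119) = 1.453
Steady-state peak = C₀ × R = 19.6 × 1.453 = 28.48 mg/L

28.5 mg/L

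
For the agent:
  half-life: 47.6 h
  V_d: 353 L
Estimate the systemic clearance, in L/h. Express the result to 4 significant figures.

k = ln2 / t½ = 0.693147 / 47.6 = 0.01456 h⁻¹
CL = k × Vd = 0.01456 × 353 = 5.140 L/h

5.140 L/h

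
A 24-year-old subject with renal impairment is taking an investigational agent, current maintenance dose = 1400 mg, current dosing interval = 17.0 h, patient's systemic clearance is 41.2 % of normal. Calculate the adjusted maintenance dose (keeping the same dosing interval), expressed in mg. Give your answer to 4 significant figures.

To keep the same average steady-state level, dosing rate must scale with clearance.
CL ratio = 41.2 / 100 = 0.4120
New dose (same interval) = 1400 × 0.4120 = 576.8 mg

576.8 mg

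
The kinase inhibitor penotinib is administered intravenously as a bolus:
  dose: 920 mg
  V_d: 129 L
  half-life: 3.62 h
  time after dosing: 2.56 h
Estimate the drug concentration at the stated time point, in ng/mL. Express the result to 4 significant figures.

C₀ = Dose / Vd = 920.0 / 129 = 7.132 mg/L
k = ln2 / t½ = 0.693147 / 3.62 = 0.1915 h⁻¹
C = C₀ · e^(−k·t) = 7.132 × e^(−0.1915 × 2.56)
  = 7.132 × 0.6125 = 4.368 mg/L
Convert: 4.368 mg/L × 1000 = 4368 ng/mL

4368 ng/mL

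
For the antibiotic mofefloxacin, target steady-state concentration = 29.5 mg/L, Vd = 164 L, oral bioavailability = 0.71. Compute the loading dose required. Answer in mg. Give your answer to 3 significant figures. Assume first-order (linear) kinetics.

LD = Css × Vd / F = 29.5 × 164 / 0.71 = 6814 mg

6810 mg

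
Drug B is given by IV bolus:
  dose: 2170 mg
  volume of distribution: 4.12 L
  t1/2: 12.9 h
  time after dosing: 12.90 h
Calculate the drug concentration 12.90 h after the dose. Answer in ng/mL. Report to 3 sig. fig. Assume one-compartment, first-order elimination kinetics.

C₀ = Dose / Vd = 2170 / 4.12 = 526.7 mg/L
k = ln2 / t½ = 0.693147 / 12.9 = 0.05373 h⁻¹
t / t½ = 12.90 / 12.9 = 1 half-lives
C = C₀ × (1/2)^1 = 526.7 × 0.5000 = 263.4 mg/L
Convert: 263.4 mg/L × 1000 = 263400 ng/mL

263000 ng/mL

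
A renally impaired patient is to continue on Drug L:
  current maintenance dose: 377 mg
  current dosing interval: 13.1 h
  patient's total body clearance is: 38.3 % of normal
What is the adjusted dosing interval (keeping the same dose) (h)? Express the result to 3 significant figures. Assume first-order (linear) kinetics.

To keep the same average steady-state level, dosing rate must scale with clearance.
CL ratio = 38.3 / 100 = 0.3830
New interval (same dose) = 13.1 / 0.3830 = 34.20 h

34.2 h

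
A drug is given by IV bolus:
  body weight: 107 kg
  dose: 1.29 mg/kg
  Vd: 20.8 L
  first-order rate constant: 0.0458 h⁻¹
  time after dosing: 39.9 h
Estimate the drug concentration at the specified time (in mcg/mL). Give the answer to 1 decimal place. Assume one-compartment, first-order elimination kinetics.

Total dose = 1.29 × 107 = 138.0 mg
C₀ = Dose / Vd = 138.0 / 20.8 = 6.635 mg/L
C = C₀ · e^(−k·t) = 6.635 × e^(−0.04580 × 39.9)
  = 6.635 × 0.1608 = 1.067 mg/L
(1.067 mg/L = 1.067 mcg/mL)

1.1 mcg/mL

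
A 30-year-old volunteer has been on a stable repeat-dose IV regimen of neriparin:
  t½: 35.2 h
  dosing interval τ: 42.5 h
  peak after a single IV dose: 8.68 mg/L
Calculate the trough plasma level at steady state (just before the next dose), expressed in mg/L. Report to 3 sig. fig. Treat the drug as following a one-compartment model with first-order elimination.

k = ln2 / t½ = 0.693147 / 35.2 = 0.01969 h⁻¹
e^(−kτ) = e^(−0.01969 × 42.5) = 0.4331
Accumulation ratio R = 1 / (1 − e^(−kτ)) = 1 / (1 − 0.4331) = 1.764
Steady-state trough = C₀ × R × e^(−kτ) = 8.68 × 1.764 × 0.4331 = 6.631 mg/L

6.63 mg/L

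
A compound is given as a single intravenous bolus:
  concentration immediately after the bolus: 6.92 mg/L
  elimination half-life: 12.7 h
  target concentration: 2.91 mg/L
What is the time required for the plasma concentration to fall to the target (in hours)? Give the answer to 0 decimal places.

16 h

k = ln2 / t½ = 0.693147 / 12.7 = 0.05458 h⁻¹
t = ln(C₀ / C) / k = ln(6.920 / 2.91) / 0.05458
  = ln(2.378) / 0.05458 = 0.8663 / 0.05458 = 15.87 h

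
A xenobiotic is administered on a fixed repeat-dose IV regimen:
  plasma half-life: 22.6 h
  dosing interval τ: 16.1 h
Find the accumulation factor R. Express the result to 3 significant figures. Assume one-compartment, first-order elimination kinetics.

2.57

k = ln2 / t½ = 0.693147 / 22.6 = 0.03067 h⁻¹
e^(−kτ) = e^(−0.03067 × 16.1) = 0.6103
Accumulation ratio R = 1 / (1 − e^(−kτ)) = 1 / (1 − 0.6103) = 2.566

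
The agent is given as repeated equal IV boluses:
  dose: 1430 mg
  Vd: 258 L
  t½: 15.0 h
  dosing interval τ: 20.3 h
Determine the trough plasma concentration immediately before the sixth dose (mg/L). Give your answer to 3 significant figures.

3.53 mg/L

C₀ per dose = Dose / Vd = 1430 / 258 = 5.543 mg/L
k = ln2 / t½ = 0.693147 / 15.0 = 0.04621 h⁻¹
Fraction remaining after one interval: r = e^(−kτ) = e^(−0.04621 × 20.3) = 0.3914
Before dose 6, 5 doses have been given (aged 1τ, 2τ, 3τ, 4τ, 5τ).
C_trough = C₀ × (r + r² + … + r^5) = C₀ × r(1−r^5)/(1−r)
        = 5.543 × 0.3914 × (1 − 0.009186) / (1 − 0.3914) = 3.532 mg/L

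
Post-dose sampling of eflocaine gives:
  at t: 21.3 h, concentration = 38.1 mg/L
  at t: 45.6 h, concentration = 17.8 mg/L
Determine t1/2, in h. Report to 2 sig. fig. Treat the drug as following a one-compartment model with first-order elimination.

k = ln(C₁/C₂) / (t₂ − t₁) = ln(38.1/17.8) / (45.6 − 21.3)
  = 0.7610 / 24.30 = 0.03132 h⁻¹
t½ = ln2 / k = 0.693147 / 0.03132 = 22.13 h

22 h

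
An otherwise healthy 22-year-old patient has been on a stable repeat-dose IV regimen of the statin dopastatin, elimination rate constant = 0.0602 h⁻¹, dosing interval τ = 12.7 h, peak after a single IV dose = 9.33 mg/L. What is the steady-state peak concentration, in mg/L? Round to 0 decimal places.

17 mg/L

e^(−kτ) = e^(−0.06020 × 12.7) = 0.4655
Accumulation ratio R = 1 / (1 − e^(−kτ)) = 1 / (1 − 0.4655) = 1.871
Steady-state peak = C₀ × R = 9.33 × 1.871 = 17.46 mg/L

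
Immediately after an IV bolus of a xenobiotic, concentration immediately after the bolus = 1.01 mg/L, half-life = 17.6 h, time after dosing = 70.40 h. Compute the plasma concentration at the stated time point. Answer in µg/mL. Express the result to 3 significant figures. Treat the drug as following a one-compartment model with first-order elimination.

0.0631 µg/mL

k = ln2 / t½ = 0.693147 / 17.6 = 0.03938 h⁻¹
t / t½ = 70.40 / 17.6 = 4 half-lives
C = C₀ × (1/2)^4 = 1.010 × 0.06250 = 0.06313 mg/L
(0.06313 mg/L = 0.06313 µg/mL)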